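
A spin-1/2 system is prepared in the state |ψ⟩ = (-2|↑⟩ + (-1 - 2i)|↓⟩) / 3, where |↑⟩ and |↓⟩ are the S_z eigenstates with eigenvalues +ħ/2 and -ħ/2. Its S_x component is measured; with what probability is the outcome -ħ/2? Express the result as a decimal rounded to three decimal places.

|-x⟩ = (|↑⟩ - |↓⟩)/√2, so ⟨-x|ψ⟩ = (-1 + 2i) / (√2·3).
P = |-1 + 2i|² / 18 = 5/18.

0.278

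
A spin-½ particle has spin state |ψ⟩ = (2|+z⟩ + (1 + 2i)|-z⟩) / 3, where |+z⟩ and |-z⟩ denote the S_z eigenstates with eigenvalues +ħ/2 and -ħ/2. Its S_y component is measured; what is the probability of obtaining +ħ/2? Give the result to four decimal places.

0.9444

|+y⟩ = (|+z⟩ + i|-z⟩)/√2, so ⟨+y|ψ⟩ = (4 - i) / (√2·3).
P = |4 - i|² / 18 = 17/18.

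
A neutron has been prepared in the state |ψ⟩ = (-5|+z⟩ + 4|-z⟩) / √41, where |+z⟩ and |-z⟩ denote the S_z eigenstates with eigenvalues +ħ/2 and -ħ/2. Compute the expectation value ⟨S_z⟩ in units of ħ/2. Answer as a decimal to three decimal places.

⟨σ_z⟩ = |a|² - |b|² divided by |a|²+|b|², with a, b the |+z⟩, |-z⟩ amplitudes.
= (25 - 16)/41 = 9/41.
⟨S_z⟩ = (ħ/2)·⟨σ_z⟩.

0.220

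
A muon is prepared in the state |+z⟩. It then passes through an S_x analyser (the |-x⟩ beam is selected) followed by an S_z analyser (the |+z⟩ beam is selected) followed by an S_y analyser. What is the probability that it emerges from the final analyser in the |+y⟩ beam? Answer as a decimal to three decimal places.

First analyser (S_x): from |+z⟩, P(|-x⟩) = 1/2.
After stage 1 the state is |-x⟩; P(|+z⟩) = |⟨+z|-x⟩|² = 1/2.
After stage 2 the state is |+z⟩; P(|+y⟩) = |⟨+y|+z⟩|² = 1/2.
Joint probability = 1/2 × 1/2 × 1/2 = 0.125.

0.125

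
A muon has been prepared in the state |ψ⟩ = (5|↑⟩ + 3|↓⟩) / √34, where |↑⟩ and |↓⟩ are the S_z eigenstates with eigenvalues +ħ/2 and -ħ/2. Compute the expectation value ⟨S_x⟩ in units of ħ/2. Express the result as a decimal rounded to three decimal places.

⟨σ_x⟩ = 2 Re(a* b)/(|a|²+|b|²) with a = 5, b = 3.
a* b = 15, so ⟨σ_x⟩ = 30/34.
⟨S_x⟩ = (ħ/2)·⟨σ_x⟩.

0.882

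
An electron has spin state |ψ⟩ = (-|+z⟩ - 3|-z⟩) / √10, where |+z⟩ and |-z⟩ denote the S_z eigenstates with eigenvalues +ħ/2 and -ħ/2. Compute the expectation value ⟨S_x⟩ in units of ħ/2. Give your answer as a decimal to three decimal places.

⟨σ_x⟩ = 2 Re(a* b)/(|a|²+|b|²) with a = -1, b = -3.
a* b = 3, so ⟨σ_x⟩ = 6/10.
⟨S_x⟩ = (ħ/2)·⟨σ_x⟩.

0.600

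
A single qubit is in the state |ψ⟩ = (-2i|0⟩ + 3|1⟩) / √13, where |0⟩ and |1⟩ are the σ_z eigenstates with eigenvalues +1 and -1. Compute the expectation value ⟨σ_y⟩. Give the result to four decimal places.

⟨σ_y⟩ = 2 Im(a* b)/(|a|²+|b|²) with a = -2i, b = 3.
a* b = 6i, so ⟨σ_y⟩ = 12/13.

0.9231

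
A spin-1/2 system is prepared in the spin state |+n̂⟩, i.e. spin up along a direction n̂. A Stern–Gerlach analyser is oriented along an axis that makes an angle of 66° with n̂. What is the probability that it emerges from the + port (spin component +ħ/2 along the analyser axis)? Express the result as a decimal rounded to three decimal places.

0.703

For spin-½, the probability of finding spin-up along an axis at angle θ to the initial spin direction is cos²(θ/2); spin-down is sin²(θ/2).
θ = 66°, so P = cos²(33°) ≈ 0.703.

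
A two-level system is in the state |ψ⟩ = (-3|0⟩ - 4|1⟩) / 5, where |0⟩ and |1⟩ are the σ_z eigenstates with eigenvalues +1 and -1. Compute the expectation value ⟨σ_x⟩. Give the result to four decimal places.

⟨σ_x⟩ = 2 Re(a* b)/(|a|²+|b|²) with a = -3, b = -4.
a* b = 12, so ⟨σ_x⟩ = 24/25.

0.9600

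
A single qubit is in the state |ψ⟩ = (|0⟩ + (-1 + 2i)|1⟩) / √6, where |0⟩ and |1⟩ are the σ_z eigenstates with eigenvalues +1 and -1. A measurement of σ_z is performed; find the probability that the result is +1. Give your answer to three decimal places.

0.167

The +1 outcome corresponds to |0⟩. Its amplitude in |ψ⟩ is 1/√6.
P = |1|² / 6 = 1/6.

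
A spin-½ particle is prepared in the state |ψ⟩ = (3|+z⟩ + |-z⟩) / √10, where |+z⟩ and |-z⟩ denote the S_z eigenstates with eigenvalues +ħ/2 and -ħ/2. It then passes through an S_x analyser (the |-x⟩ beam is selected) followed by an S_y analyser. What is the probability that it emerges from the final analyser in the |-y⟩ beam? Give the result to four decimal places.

0.1000

First analyser (S_x): P(|-x⟩) = |⟨-x|ψ⟩|² = 4/20.
After stage 1 the state is |-x⟩; P(|-y⟩) = |⟨-y|-x⟩|² = 1/2.
Joint probability = 4/20 × 1/2 = 0.1000.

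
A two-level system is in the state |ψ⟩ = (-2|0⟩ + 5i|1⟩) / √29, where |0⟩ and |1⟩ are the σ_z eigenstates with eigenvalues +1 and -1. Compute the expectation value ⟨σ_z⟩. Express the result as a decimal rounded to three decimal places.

-0.724

⟨σ_z⟩ = |a|² - |b|² divided by |a|²+|b|², with a, b the |0⟩, |1⟩ amplitudes.
= (4 - 25)/29 = -21/29.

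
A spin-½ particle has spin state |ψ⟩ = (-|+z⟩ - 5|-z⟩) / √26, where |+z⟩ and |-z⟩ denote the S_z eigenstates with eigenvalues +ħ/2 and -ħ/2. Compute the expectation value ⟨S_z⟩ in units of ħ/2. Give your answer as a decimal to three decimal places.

-0.923

⟨σ_z⟩ = |a|² - |b|² divided by |a|²+|b|², with a, b the |+z⟩, |-z⟩ amplitudes.
= (1 - 25)/26 = -24/26.
⟨S_z⟩ = (ħ/2)·⟨σ_z⟩.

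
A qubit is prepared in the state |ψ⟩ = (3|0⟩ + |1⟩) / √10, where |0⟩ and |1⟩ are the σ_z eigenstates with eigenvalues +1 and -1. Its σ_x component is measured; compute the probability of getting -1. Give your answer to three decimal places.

|-x⟩ = (|0⟩ - |1⟩)/√2, so ⟨-x|ψ⟩ = (2) / (√2·√10).
P = |2|² / 20 = 4/20.

0.200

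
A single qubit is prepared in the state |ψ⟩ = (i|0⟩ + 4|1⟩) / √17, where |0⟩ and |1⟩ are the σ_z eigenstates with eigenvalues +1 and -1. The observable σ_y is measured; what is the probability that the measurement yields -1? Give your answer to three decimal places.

0.735

|-y⟩ = (|0⟩ - i|1⟩)/√2, so ⟨-y|ψ⟩ = (5i) / (√2·√17).
P = |5i|² / 34 = 25/34.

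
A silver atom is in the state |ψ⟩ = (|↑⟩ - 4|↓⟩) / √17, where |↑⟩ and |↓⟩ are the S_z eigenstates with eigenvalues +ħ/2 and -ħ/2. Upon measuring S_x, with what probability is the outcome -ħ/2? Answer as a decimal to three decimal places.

0.735

|-x⟩ = (|↑⟩ - |↓⟩)/√2, so ⟨-x|ψ⟩ = (5) / (√2·√17).
P = |5|² / 34 = 25/34.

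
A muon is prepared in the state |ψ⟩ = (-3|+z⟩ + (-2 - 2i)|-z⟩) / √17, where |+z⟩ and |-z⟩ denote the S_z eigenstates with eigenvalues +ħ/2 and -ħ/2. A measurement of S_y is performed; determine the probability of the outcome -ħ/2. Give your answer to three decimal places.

|-y⟩ = (|+z⟩ - i|-z⟩)/√2, so ⟨-y|ψ⟩ = (-1 - 2i) / (√2·√17).
P = |-1 - 2i|² / 34 = 5/34.

0.147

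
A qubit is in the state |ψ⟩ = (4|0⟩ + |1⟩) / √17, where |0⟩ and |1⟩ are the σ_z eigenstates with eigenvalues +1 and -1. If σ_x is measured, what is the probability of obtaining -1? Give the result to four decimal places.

|-x⟩ = (|0⟩ - |1⟩)/√2, so ⟨-x|ψ⟩ = (3) / (√2·√17).
P = |3|² / 34 = 9/34.

0.2647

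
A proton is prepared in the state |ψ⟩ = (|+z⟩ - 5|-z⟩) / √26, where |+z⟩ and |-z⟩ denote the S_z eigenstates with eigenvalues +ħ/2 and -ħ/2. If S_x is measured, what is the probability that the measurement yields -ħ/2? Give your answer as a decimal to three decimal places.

|-x⟩ = (|+z⟩ - |-z⟩)/√2, so ⟨-x|ψ⟩ = (6) / (√2·√26).
P = |6|² / 52 = 36/52.

0.692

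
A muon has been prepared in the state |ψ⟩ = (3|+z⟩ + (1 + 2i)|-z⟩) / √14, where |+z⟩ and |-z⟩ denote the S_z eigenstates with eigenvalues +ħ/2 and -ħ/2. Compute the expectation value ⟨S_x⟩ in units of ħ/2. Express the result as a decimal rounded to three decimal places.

0.429

⟨σ_x⟩ = 2 Re(a* b)/(|a|²+|b|²) with a = 3, b = (1 + 2i).
a* b = (3 + 6i), so ⟨σ_x⟩ = 6/14.
⟨S_x⟩ = (ħ/2)·⟨σ_x⟩.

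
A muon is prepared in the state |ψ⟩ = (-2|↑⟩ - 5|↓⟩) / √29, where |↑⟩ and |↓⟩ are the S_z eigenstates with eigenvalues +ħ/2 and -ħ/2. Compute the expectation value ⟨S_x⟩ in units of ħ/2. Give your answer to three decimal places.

⟨σ_x⟩ = 2 Re(a* b)/(|a|²+|b|²) with a = -2, b = -5.
a* b = 10, so ⟨σ_x⟩ = 20/29.
⟨S_x⟩ = (ħ/2)·⟨σ_x⟩.

0.690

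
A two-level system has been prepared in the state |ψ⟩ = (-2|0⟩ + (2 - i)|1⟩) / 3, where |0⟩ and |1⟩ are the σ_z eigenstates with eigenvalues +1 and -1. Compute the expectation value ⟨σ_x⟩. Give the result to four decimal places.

⟨σ_x⟩ = 2 Re(a* b)/(|a|²+|b|²) with a = -2, b = (2 - i).
a* b = (-4 + 2i), so ⟨σ_x⟩ = -8/9.

-0.8889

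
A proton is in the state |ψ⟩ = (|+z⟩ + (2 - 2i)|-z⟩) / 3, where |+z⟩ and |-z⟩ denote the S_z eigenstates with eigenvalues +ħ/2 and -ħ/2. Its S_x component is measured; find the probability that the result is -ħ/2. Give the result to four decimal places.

|-x⟩ = (|+z⟩ - |-z⟩)/√2, so ⟨-x|ψ⟩ = (-1 + 2i) / (√2·3).
P = |-1 + 2i|² / 18 = 5/18.

0.2778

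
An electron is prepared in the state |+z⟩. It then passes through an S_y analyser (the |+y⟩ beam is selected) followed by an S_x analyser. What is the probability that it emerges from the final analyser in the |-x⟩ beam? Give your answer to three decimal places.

First analyser (S_y): from |+z⟩, P(|+y⟩) = 1/2.
After stage 1 the state is |+y⟩; P(|-x⟩) = |⟨-x|+y⟩|² = 1/2.
Joint probability = 1/2 × 1/2 = 0.250.

0.250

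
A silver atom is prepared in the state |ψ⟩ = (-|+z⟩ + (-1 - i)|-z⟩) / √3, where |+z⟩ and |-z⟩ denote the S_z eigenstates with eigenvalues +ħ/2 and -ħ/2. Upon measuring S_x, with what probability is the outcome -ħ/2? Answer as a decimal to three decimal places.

0.167

|-x⟩ = (|+z⟩ - |-z⟩)/√2, so ⟨-x|ψ⟩ = (i) / (√2·√3).
P = |i|² / 6 = 1/6.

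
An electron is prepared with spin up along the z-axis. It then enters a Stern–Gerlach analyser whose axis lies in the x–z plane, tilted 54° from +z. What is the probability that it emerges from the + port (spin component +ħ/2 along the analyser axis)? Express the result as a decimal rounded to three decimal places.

For spin-½, the probability of finding spin-up along an axis at angle θ to the initial spin direction is cos²(θ/2); spin-down is sin²(θ/2).
θ = 54°, so P = cos²(27°) ≈ 0.794.

0.794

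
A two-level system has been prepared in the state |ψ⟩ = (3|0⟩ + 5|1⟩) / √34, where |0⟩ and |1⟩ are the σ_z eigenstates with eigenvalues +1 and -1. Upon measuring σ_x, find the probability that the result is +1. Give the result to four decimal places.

|+x⟩ = (|0⟩ + |1⟩)/√2, so ⟨+x|ψ⟩ = (8) / (√2·√34).
P = |8|² / 68 = 64/68.

0.9412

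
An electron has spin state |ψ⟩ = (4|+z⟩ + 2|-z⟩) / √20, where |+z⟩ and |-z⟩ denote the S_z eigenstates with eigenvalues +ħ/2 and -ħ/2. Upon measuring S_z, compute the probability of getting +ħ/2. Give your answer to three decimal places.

0.800

The +ħ/2 outcome corresponds to |+z⟩. Its amplitude in |ψ⟩ is 4/√20.
P = |4|² / 20 = 16/20.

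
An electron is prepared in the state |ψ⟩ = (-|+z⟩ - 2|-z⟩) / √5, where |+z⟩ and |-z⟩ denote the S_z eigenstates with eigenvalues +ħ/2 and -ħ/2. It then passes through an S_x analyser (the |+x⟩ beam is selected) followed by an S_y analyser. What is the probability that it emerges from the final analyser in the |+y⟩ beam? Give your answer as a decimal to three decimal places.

First analyser (S_x): P(|+x⟩) = |⟨+x|ψ⟩|² = 9/10.
After stage 1 the state is |+x⟩; P(|+y⟩) = |⟨+y|+x⟩|² = 1/2.
Joint probability = 9/10 × 1/2 = 0.450.

0.450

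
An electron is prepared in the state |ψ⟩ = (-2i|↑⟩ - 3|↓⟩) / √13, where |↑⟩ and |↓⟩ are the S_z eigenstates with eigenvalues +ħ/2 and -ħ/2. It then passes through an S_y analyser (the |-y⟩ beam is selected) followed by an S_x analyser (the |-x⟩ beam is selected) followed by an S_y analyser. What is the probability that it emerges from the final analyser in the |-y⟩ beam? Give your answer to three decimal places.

First analyser (S_y): P(|-y⟩) = |⟨-y|ψ⟩|² = 25/26.
After stage 1 the state is |-y⟩; P(|-x⟩) = |⟨-x|-y⟩|² = 1/2.
After stage 2 the state is |-x⟩; P(|-y⟩) = |⟨-y|-x⟩|² = 1/2.
Joint probability = 25/26 × 1/2 × 1/2 = 0.240.

0.240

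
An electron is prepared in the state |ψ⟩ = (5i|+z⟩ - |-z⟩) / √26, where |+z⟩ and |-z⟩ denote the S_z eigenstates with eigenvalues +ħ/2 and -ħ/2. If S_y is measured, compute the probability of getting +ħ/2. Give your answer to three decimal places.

0.692

|+y⟩ = (|+z⟩ + i|-z⟩)/√2, so ⟨+y|ψ⟩ = (6i) / (√2·√26).
P = |6i|² / 52 = 36/52.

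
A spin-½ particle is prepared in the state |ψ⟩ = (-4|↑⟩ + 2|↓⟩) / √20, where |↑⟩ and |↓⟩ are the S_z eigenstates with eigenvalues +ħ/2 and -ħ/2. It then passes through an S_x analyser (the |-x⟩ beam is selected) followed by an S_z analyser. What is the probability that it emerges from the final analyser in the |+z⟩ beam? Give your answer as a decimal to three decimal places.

0.450

First analyser (S_x): P(|-x⟩) = |⟨-x|ψ⟩|² = 36/40.
After stage 1 the state is |-x⟩; P(|+z⟩) = |⟨+z|-x⟩|² = 1/2.
Joint probability = 36/40 × 1/2 = 0.450.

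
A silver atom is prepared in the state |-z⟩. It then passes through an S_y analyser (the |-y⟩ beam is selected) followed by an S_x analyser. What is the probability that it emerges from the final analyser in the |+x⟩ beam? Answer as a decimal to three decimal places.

0.250

First analyser (S_y): from |-z⟩, P(|-y⟩) = 1/2.
After stage 1 the state is |-y⟩; P(|+x⟩) = |⟨+x|-y⟩|² = 1/2.
Joint probability = 1/2 × 1/2 = 0.250.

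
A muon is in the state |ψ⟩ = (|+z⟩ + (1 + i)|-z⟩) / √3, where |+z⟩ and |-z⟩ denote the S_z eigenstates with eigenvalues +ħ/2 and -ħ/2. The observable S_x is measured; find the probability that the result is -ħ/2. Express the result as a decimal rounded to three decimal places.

|-x⟩ = (|+z⟩ - |-z⟩)/√2, so ⟨-x|ψ⟩ = (-i) / (√2·√3).
P = |-i|² / 6 = 1/6.

0.167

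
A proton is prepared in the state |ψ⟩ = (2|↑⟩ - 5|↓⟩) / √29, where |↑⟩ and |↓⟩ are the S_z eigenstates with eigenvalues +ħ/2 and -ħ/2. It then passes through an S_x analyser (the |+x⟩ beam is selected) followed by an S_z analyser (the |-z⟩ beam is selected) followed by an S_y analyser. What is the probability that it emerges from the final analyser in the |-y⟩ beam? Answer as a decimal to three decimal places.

First analyser (S_x): P(|+x⟩) = |⟨+x|ψ⟩|² = 9/58.
After stage 1 the state is |+x⟩; P(|-z⟩) = |⟨-z|+x⟩|² = 1/2.
After stage 2 the state is |-z⟩; P(|-y⟩) = |⟨-y|-z⟩|² = 1/2.
Joint probability = 9/58 × 1/2 × 1/2 = 0.039.

0.039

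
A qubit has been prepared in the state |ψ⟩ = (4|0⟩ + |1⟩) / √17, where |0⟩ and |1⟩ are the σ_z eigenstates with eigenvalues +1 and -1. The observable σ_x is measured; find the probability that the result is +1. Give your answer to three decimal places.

|+x⟩ = (|0⟩ + |1⟩)/√2, so ⟨+x|ψ⟩ = (5) / (√2·√17).
P = |5|² / 34 = 25/34.

0.735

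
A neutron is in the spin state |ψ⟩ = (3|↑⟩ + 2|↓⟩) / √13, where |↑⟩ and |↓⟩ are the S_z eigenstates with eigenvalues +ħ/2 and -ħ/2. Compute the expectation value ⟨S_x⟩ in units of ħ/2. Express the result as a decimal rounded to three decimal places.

0.923

⟨σ_x⟩ = 2 Re(a* b)/(|a|²+|b|²) with a = 3, b = 2.
a* b = 6, so ⟨σ_x⟩ = 12/13.
⟨S_x⟩ = (ħ/2)·⟨σ_x⟩.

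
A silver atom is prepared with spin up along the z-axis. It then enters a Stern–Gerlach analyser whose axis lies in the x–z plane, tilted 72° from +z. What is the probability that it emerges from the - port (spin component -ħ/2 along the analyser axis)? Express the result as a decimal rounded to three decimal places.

0.345

For spin-½, the probability of finding spin-up along an axis at angle θ to the initial spin direction is cos²(θ/2); spin-down is sin²(θ/2).
θ = 72°, so P = sin²(36°) ≈ 0.345.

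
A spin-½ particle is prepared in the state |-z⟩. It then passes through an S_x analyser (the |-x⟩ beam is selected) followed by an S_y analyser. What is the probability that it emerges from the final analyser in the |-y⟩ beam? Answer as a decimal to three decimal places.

0.250

First analyser (S_x): from |-z⟩, P(|-x⟩) = 1/2.
After stage 1 the state is |-x⟩; P(|-y⟩) = |⟨-y|-x⟩|² = 1/2.
Joint probability = 1/2 × 1/2 = 0.250.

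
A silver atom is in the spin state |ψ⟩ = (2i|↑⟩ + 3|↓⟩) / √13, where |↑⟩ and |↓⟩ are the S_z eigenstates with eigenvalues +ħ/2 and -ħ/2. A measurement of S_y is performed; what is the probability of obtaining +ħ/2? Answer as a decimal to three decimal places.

0.038

|+y⟩ = (|↑⟩ + i|↓⟩)/√2, so ⟨+y|ψ⟩ = (-i) / (√2·√13).
P = |-i|² / 26 = 1/26.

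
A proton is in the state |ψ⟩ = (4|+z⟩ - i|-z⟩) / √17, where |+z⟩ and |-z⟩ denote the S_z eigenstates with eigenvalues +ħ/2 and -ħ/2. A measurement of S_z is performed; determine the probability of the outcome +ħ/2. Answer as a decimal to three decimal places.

0.941

The +ħ/2 outcome corresponds to |+z⟩. Its amplitude in |ψ⟩ is 4/√17.
P = |4|² / 17 = 16/17.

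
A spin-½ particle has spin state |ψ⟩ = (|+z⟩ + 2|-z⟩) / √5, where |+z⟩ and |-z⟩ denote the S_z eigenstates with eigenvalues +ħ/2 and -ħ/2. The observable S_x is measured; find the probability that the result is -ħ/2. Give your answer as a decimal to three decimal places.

0.100

|-x⟩ = (|+z⟩ - |-z⟩)/√2, so ⟨-x|ψ⟩ = (-1) / (√2·√5).
P = |-1|² / 10 = 1/10.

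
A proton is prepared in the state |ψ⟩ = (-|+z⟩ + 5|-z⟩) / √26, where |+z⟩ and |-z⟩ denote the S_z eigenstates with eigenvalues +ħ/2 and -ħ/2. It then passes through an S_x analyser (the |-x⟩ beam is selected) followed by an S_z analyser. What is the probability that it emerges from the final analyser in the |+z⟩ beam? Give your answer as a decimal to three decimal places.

First analyser (S_x): P(|-x⟩) = |⟨-x|ψ⟩|² = 36/52.
After stage 1 the state is |-x⟩; P(|+z⟩) = |⟨+z|-x⟩|² = 1/2.
Joint probability = 36/52 × 1/2 = 0.346.

0.346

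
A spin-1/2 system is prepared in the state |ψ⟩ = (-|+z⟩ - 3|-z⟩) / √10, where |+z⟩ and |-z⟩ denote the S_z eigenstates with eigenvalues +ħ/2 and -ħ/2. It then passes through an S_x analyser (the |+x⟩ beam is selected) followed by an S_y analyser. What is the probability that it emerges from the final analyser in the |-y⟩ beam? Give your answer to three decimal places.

0.400

First analyser (S_x): P(|+x⟩) = |⟨+x|ψ⟩|² = 16/20.
After stage 1 the state is |+x⟩; P(|-y⟩) = |⟨-y|+x⟩|² = 1/2.
Joint probability = 16/20 × 1/2 = 0.400.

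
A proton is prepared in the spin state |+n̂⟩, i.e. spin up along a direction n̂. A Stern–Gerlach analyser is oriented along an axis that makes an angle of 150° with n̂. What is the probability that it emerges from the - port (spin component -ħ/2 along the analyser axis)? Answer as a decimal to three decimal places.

0.933

For spin-½, the probability of finding spin-up along an axis at angle θ to the initial spin direction is cos²(θ/2); spin-down is sin²(θ/2).
θ = 150°, so P = sin²(75°) ≈ 0.933.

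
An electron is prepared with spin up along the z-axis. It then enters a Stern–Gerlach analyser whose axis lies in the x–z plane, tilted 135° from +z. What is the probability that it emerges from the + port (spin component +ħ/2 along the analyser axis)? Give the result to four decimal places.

0.1464

For spin-½, the probability of finding spin-up along an axis at angle θ to the initial spin direction is cos²(θ/2); spin-down is sin²(θ/2).
θ = 135°, so P = cos²(67.5°) ≈ 0.1464.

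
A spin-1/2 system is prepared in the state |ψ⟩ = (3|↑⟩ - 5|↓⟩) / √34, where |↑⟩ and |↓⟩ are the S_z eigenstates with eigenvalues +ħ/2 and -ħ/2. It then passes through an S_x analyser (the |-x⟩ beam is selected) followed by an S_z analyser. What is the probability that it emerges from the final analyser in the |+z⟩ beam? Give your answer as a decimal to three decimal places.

First analyser (S_x): P(|-x⟩) = |⟨-x|ψ⟩|² = 64/68.
After stage 1 the state is |-x⟩; P(|+z⟩) = |⟨+z|-x⟩|² = 1/2.
Joint probability = 64/68 × 1/2 = 0.471.

0.471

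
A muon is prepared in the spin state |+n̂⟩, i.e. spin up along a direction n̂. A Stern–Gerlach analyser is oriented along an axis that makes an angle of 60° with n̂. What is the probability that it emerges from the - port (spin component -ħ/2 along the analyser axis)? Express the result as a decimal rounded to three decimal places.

For spin-½, the probability of finding spin-up along an axis at angle θ to the initial spin direction is cos²(θ/2); spin-down is sin²(θ/2).
θ = 60°, so P = sin²(30°) ≈ 0.250.

0.250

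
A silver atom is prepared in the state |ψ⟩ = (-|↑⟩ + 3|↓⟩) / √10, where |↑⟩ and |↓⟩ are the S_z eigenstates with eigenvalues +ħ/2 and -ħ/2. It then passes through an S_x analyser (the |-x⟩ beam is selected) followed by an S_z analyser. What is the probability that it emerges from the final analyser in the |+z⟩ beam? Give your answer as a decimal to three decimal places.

0.400

First analyser (S_x): P(|-x⟩) = |⟨-x|ψ⟩|² = 16/20.
After stage 1 the state is |-x⟩; P(|+z⟩) = |⟨+z|-x⟩|² = 1/2.
Joint probability = 16/20 × 1/2 = 0.400.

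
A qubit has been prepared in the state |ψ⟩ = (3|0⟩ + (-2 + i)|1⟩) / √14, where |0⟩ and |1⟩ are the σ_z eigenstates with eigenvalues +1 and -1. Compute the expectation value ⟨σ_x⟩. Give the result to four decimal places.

-0.8571

⟨σ_x⟩ = 2 Re(a* b)/(|a|²+|b|²) with a = 3, b = (-2 + i).
a* b = (-6 + 3i), so ⟨σ_x⟩ = -12/14.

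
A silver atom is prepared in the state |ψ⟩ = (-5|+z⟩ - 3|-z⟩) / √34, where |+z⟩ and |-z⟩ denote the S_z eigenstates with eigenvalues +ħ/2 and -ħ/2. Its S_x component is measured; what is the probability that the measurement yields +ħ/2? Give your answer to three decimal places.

|+x⟩ = (|+z⟩ + |-z⟩)/√2, so ⟨+x|ψ⟩ = (-8) / (√2·√34).
P = |-8|² / 68 = 64/68.

0.941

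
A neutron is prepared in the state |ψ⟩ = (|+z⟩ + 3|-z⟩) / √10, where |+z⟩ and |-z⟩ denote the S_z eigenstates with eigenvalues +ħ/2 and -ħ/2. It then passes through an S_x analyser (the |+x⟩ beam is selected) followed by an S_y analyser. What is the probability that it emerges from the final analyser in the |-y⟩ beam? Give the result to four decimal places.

First analyser (S_x): P(|+x⟩) = |⟨+x|ψ⟩|² = 16/20.
After stage 1 the state is |+x⟩; P(|-y⟩) = |⟨-y|+x⟩|² = 1/2.
Joint probability = 16/20 × 1/2 = 0.4000.

0.4000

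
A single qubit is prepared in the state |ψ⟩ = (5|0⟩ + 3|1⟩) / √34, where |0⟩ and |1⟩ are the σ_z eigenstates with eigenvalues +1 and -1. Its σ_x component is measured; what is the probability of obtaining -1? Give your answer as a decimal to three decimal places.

0.059

|-x⟩ = (|0⟩ - |1⟩)/√2, so ⟨-x|ψ⟩ = (2) / (√2·√34).
P = |2|² / 68 = 4/68.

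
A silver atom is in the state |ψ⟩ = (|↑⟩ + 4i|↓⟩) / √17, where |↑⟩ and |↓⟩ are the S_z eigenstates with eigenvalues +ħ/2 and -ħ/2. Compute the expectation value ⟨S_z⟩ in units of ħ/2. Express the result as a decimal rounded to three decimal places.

-0.882

⟨σ_z⟩ = |a|² - |b|² divided by |a|²+|b|², with a, b the |↑⟩, |↓⟩ amplitudes.
= (1 - 16)/17 = -15/17.
⟨S_z⟩ = (ħ/2)·⟨σ_z⟩.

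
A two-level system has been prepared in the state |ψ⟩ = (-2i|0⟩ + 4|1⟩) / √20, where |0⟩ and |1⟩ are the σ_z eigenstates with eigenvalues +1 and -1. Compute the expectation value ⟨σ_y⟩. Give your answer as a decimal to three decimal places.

0.800

⟨σ_y⟩ = 2 Im(a* b)/(|a|²+|b|²) with a = -2i, b = 4.
a* b = 8i, so ⟨σ_y⟩ = 16/20.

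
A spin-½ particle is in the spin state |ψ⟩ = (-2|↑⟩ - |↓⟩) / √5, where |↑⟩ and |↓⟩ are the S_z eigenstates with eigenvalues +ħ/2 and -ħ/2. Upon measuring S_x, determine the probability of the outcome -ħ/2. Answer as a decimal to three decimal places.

|-x⟩ = (|↑⟩ - |↓⟩)/√2, so ⟨-x|ψ⟩ = (-1) / (√2·√5).
P = |-1|² / 10 = 1/10.

0.100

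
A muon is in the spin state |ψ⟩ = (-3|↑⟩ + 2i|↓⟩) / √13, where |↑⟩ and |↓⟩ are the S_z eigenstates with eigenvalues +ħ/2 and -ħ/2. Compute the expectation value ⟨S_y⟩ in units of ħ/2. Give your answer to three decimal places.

⟨σ_y⟩ = 2 Im(a* b)/(|a|²+|b|²) with a = -3, b = 2i.
a* b = -6i, so ⟨σ_y⟩ = -12/13.
⟨S_y⟩ = (ħ/2)·⟨σ_y⟩.

-0.923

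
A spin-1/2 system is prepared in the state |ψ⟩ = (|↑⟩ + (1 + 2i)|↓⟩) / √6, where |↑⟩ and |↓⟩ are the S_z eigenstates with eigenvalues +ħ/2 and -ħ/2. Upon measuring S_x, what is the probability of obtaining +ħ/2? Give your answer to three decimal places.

|+x⟩ = (|↑⟩ + |↓⟩)/√2, so ⟨+x|ψ⟩ = (2 + 2i) / (√2·√6).
P = |2 + 2i|² / 12 = 8/12.

0.667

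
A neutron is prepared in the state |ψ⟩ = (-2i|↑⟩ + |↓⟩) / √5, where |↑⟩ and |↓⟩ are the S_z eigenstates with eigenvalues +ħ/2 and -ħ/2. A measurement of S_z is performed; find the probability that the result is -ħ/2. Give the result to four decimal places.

0.2000

The -ħ/2 outcome corresponds to |↓⟩. Its amplitude in |ψ⟩ is 1/√5.
P = |1|² / 5 = 1/5.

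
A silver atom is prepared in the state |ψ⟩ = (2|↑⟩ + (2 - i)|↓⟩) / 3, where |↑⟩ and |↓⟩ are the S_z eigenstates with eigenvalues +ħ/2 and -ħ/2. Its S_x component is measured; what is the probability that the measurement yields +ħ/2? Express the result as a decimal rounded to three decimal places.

0.944

|+x⟩ = (|↑⟩ + |↓⟩)/√2, so ⟨+x|ψ⟩ = (4 - i) / (√2·3).
P = |4 - i|² / 18 = 17/18.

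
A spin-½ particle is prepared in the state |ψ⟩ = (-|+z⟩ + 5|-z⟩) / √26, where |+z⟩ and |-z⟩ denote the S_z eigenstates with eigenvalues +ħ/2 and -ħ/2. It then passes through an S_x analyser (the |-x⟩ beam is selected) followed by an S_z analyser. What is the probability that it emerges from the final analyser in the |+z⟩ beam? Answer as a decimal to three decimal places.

0.346

First analyser (S_x): P(|-x⟩) = |⟨-x|ψ⟩|² = 36/52.
After stage 1 the state is |-x⟩; P(|+z⟩) = |⟨+z|-x⟩|² = 1/2.
Joint probability = 36/52 × 1/2 = 0.346.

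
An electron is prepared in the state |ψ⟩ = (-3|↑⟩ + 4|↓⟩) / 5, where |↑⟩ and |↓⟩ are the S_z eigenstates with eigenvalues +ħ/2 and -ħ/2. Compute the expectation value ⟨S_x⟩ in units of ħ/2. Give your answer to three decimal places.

-0.960

⟨σ_x⟩ = 2 Re(a* b)/(|a|²+|b|²) with a = -3, b = 4.
a* b = -12, so ⟨σ_x⟩ = -24/25.
⟨S_x⟩ = (ħ/2)·⟨σ_x⟩.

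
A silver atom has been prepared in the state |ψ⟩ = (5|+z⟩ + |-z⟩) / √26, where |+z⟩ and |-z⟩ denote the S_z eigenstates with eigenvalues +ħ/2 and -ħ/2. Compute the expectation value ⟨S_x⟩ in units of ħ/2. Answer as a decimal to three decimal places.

⟨σ_x⟩ = 2 Re(a* b)/(|a|²+|b|²) with a = 5, b = 1.
a* b = 5, so ⟨σ_x⟩ = 10/26.
⟨S_x⟩ = (ħ/2)·⟨σ_x⟩.

0.385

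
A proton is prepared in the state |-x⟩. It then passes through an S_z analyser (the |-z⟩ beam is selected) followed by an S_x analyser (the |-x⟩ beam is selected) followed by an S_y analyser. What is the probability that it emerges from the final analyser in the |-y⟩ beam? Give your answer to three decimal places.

0.125

First analyser (S_z): from |-x⟩, P(|-z⟩) = 1/2.
After stage 1 the state is |-z⟩; P(|-x⟩) = |⟨-x|-z⟩|² = 1/2.
After stage 2 the state is |-x⟩; P(|-y⟩) = |⟨-y|-x⟩|² = 1/2.
Joint probability = 1/2 × 1/2 × 1/2 = 0.125.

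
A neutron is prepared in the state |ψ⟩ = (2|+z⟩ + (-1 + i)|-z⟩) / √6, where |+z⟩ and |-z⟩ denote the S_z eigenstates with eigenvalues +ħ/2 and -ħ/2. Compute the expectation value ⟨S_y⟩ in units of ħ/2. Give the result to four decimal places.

0.6667

⟨σ_y⟩ = 2 Im(a* b)/(|a|²+|b|²) with a = 2, b = (-1 + i).
a* b = (-2 + 2i), so ⟨σ_y⟩ = 4/6.
⟨S_y⟩ = (ħ/2)·⟨σ_y⟩.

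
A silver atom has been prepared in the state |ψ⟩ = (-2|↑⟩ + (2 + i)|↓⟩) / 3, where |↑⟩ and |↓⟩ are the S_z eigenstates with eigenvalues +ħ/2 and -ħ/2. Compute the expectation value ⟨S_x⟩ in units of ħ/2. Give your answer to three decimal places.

⟨σ_x⟩ = 2 Re(a* b)/(|a|²+|b|²) with a = -2, b = (2 + i).
a* b = (-4 - 2i), so ⟨σ_x⟩ = -8/9.
⟨S_x⟩ = (ħ/2)·⟨σ_x⟩.

-0.889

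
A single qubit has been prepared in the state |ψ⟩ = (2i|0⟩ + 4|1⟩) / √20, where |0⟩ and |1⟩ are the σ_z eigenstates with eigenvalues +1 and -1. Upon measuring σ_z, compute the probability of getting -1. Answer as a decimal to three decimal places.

0.800

The -1 outcome corresponds to |1⟩. Its amplitude in |ψ⟩ is 4/√20.
P = |4|² / 20 = 16/20.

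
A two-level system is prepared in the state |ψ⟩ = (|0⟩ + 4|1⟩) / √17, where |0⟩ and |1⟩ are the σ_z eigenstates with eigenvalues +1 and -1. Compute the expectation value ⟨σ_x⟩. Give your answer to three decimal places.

⟨σ_x⟩ = 2 Re(a* b)/(|a|²+|b|²) with a = 1, b = 4.
a* b = 4, so ⟨σ_x⟩ = 8/17.

0.471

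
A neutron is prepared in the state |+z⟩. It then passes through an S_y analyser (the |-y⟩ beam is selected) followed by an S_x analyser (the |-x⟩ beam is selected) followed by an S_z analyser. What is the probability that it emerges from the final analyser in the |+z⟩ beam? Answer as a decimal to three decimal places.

0.125

First analyser (S_y): from |+z⟩, P(|-y⟩) = 1/2.
After stage 1 the state is |-y⟩; P(|-x⟩) = |⟨-x|-y⟩|² = 1/2.
After stage 2 the state is |-x⟩; P(|+z⟩) = |⟨+z|-x⟩|² = 1/2.
Joint probability = 1/2 × 1/2 × 1/2 = 0.125.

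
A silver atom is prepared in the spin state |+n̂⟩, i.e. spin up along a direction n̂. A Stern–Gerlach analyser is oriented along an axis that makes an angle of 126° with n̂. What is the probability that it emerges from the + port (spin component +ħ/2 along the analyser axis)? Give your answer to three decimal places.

0.206

For spin-½, the probability of finding spin-up along an axis at angle θ to the initial spin direction is cos²(θ/2); spin-down is sin²(θ/2).
θ = 126°, so P = cos²(63°) ≈ 0.206.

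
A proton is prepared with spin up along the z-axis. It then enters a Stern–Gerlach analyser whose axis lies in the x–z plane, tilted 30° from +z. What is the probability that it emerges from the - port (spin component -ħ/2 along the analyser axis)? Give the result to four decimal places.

0.0670

For spin-½, the probability of finding spin-up along an axis at angle θ to the initial spin direction is cos²(θ/2); spin-down is sin²(θ/2).
θ = 30°, so P = sin²(15°) ≈ 0.0670.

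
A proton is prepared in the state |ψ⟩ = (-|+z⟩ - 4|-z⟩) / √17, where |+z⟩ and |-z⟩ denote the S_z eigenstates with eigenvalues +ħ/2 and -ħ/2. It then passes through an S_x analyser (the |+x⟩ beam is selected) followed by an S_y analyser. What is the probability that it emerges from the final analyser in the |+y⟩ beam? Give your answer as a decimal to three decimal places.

First analyser (S_x): P(|+x⟩) = |⟨+x|ψ⟩|² = 25/34.
After stage 1 the state is |+x⟩; P(|+y⟩) = |⟨+y|+x⟩|² = 1/2.
Joint probability = 25/34 × 1/2 = 0.368.

0.368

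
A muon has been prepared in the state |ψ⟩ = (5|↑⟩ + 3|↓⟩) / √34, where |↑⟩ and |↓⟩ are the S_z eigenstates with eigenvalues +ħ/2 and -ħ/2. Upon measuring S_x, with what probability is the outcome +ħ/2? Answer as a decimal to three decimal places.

0.941

|+x⟩ = (|↑⟩ + |↓⟩)/√2, so ⟨+x|ψ⟩ = (8) / (√2·√34).
P = |8|² / 68 = 64/68.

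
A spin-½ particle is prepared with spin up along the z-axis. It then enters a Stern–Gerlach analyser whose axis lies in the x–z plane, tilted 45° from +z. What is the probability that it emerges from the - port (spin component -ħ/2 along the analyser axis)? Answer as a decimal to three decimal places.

For spin-½, the probability of finding spin-up along an axis at angle θ to the initial spin direction is cos²(θ/2); spin-down is sin²(θ/2).
θ = 45°, so P = sin²(22.5°) ≈ 0.146.

0.146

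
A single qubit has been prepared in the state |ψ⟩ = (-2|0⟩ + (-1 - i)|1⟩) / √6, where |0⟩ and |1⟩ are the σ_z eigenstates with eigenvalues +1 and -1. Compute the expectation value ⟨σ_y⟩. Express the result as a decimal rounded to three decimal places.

⟨σ_y⟩ = 2 Im(a* b)/(|a|²+|b|²) with a = -2, b = (-1 - i).
a* b = (2 + 2i), so ⟨σ_y⟩ = 4/6.

0.667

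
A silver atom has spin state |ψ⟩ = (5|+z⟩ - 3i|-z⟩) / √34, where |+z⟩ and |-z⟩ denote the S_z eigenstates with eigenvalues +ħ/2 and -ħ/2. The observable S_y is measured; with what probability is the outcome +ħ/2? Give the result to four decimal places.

|+y⟩ = (|+z⟩ + i|-z⟩)/√2, so ⟨+y|ψ⟩ = (2) / (√2·√34).
P = |2|² / 68 = 4/68.

0.0588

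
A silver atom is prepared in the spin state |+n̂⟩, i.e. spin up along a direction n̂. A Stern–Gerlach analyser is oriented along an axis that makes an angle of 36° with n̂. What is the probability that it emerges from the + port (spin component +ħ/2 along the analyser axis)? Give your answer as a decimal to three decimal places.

For spin-½, the probability of finding spin-up along an axis at angle θ to the initial spin direction is cos²(θ/2); spin-down is sin²(θ/2).
θ = 36°, so P = cos²(18°) ≈ 0.905.

0.905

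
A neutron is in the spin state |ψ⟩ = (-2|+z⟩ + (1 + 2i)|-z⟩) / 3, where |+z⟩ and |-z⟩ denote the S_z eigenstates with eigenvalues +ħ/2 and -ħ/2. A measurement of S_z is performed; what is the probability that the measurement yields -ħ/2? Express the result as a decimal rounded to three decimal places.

0.556

The -ħ/2 outcome corresponds to |-z⟩. Its amplitude in |ψ⟩ is (1 + 2i)/3.
P = |1 + 2i|² / 9 = 5/9.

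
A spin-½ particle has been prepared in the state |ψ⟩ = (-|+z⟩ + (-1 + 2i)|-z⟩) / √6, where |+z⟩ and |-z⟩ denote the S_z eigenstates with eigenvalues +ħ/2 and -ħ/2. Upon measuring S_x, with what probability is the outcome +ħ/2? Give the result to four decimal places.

|+x⟩ = (|+z⟩ + |-z⟩)/√2, so ⟨+x|ψ⟩ = (-2 + 2i) / (√2·√6).
P = |-2 + 2i|² / 12 = 8/12.

0.6667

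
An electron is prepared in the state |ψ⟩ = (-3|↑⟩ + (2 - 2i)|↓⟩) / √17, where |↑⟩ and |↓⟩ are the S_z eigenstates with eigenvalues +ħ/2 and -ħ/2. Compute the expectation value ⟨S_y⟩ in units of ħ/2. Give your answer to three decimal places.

0.706

⟨σ_y⟩ = 2 Im(a* b)/(|a|²+|b|²) with a = -3, b = (2 - 2i).
a* b = (-6 + 6i), so ⟨σ_y⟩ = 12/17.
⟨S_y⟩ = (ħ/2)·⟨σ_y⟩.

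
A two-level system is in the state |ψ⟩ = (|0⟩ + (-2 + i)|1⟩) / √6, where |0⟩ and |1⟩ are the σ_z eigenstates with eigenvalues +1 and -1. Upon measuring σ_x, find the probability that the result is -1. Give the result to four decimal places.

0.8333

|-x⟩ = (|0⟩ - |1⟩)/√2, so ⟨-x|ψ⟩ = (3 - i) / (√2·√6).
P = |3 - i|² / 12 = 10/12.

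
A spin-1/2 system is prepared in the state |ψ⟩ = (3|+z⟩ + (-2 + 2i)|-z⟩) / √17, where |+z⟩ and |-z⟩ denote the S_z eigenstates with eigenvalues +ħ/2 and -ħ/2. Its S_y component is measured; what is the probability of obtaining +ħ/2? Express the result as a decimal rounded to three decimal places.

|+y⟩ = (|+z⟩ + i|-z⟩)/√2, so ⟨+y|ψ⟩ = (5 + 2i) / (√2·√17).
P = |5 + 2i|² / 34 = 29/34.

0.853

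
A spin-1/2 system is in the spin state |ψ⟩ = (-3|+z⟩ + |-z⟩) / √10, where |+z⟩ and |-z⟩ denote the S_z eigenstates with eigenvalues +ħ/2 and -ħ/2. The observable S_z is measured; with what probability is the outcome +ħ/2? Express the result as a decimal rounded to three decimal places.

The +ħ/2 outcome corresponds to |+z⟩. Its amplitude in |ψ⟩ is -3/√10.
P = |-3|² / 10 = 9/10.

0.900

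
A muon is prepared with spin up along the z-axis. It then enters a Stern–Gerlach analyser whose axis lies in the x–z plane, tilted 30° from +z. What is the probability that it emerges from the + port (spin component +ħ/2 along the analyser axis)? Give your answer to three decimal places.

For spin-½, the probability of finding spin-up along an axis at angle θ to the initial spin direction is cos²(θ/2); spin-down is sin²(θ/2).
θ = 30°, so P = cos²(15°) ≈ 0.933.

0.933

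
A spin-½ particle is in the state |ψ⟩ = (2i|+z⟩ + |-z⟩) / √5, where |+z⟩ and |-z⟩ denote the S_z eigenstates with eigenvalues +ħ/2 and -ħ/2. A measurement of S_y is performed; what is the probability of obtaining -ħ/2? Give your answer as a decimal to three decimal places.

0.900

|-y⟩ = (|+z⟩ - i|-z⟩)/√2, so ⟨-y|ψ⟩ = (3i) / (√2·√5).
P = |3i|² / 10 = 9/10.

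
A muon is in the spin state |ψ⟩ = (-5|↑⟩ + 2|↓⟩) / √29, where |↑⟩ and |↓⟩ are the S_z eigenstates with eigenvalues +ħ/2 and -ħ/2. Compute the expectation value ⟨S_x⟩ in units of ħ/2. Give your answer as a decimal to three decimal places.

⟨σ_x⟩ = 2 Re(a* b)/(|a|²+|b|²) with a = -5, b = 2.
a* b = -10, so ⟨σ_x⟩ = -20/29.
⟨S_x⟩ = (ħ/2)·⟨σ_x⟩.

-0.690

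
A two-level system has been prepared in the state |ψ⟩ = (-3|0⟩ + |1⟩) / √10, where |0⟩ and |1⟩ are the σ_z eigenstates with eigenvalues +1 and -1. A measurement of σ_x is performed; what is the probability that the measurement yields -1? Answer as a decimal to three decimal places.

|-x⟩ = (|0⟩ - |1⟩)/√2, so ⟨-x|ψ⟩ = (-4) / (√2·√10).
P = |-4|² / 20 = 16/20.

0.800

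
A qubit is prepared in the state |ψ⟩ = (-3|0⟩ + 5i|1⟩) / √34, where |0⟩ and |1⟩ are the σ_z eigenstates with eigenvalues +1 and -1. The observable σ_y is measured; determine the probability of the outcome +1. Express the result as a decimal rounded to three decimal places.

0.059

|+y⟩ = (|0⟩ + i|1⟩)/√2, so ⟨+y|ψ⟩ = (2) / (√2·√34).
P = |2|² / 68 = 4/68.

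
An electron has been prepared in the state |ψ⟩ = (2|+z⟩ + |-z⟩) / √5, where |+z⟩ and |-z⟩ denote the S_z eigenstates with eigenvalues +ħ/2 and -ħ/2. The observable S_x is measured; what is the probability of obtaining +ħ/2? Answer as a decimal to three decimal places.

|+x⟩ = (|+z⟩ + |-z⟩)/√2, so ⟨+x|ψ⟩ = (3) / (√2·√5).
P = |3|² / 10 = 9/10.

0.900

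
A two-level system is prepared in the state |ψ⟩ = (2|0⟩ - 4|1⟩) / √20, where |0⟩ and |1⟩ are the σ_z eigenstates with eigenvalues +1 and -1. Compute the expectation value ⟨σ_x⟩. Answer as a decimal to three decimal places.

-0.800

⟨σ_x⟩ = 2 Re(a* b)/(|a|²+|b|²) with a = 2, b = -4.
a* b = -8, so ⟨σ_x⟩ = -16/20.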